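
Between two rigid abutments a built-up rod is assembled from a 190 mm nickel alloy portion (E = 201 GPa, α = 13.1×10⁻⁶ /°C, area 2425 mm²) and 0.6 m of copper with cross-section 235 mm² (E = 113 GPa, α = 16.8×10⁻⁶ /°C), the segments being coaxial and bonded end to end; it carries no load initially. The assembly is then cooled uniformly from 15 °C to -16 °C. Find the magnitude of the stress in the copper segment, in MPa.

σ ≈ 72.1 MPa (tensile)

If the supports were absent, the total length change would be Σ αᵢΔT Lᵢ = 13.1×10⁻⁶×31×190 + 16.8×10⁻⁶×31×600 = 0.3896 mm.
The rigid supports impose zero overall length change; the single axial force P common to all segments must satisfy P Σ Lᵢ/(AᵢEᵢ) = δ_free.
The series flexibility is Σ Lᵢ/(AᵢEᵢ) = 190/(2425×201×10³) + 600/(235×113×10³) = 2.298×10⁻⁵ mm/N.
P = 0.3896 / 2.298×10⁻⁵ = 16950 N = 16.95 kN, tensile.
σ_{copper} = P / A = 16950 / 235 = 72.14 MPa.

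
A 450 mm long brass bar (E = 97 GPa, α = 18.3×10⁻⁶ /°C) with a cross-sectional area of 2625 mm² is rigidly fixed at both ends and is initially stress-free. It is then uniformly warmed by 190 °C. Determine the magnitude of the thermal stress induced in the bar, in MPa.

The supports are rigid, so the total axial strain is zero. The restrained thermal strain is ε = αΔT = 18.3×10⁻⁶ × 190 = 3477×10⁻⁶.
The stress required to suppress this strain is σ = Eε = 97×10³ × 3477×10⁻⁶ = 337.3 MPa, compressive since the bar is trying to expand.

σ ≈ 337 MPa (compressive)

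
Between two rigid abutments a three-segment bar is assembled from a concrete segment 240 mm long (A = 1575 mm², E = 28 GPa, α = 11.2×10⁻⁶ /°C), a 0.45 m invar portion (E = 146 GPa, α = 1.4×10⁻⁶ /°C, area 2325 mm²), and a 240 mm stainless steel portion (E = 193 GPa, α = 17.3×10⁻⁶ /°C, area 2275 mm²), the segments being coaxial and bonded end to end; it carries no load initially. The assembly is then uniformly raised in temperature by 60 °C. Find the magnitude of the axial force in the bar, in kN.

P ≈ 61.3 kN (compressive)

If the supports were absent, the total length change would be Σ αᵢΔT Lᵢ = 11.2×10⁻⁶×60×240 + 1.4×10⁻⁶×60×450 + 17.3×10⁻⁶×60×240 = 0.4482 mm.
The walls prevent any net length change, so an axial force P (same in every segment) develops. Compatibility: P · Σ Lᵢ/(AᵢEᵢ) = δ_free.
Σ Lᵢ/(AᵢEᵢ) = 240/(1575×28×10³) + 450/(2325×146×10³) + 240/(2275×193×10³) = 7.314×10⁻⁶ mm/N.
Hence P = δ_free / Σ(L/AE) = 0.4482/7.314×10⁻⁶ = 61.28 kN (compressive).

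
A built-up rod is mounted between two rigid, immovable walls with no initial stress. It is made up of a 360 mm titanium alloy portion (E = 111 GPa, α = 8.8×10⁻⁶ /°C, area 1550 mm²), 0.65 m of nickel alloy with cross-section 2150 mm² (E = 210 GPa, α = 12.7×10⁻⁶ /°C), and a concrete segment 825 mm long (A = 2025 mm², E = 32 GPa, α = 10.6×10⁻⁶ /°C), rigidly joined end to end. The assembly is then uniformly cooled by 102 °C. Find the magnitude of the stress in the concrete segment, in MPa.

Free thermal contraction of the whole bar: Σ αᵢΔT Lᵢ = 8.8×10⁻⁶×102×360 + 12.7×10⁻⁶×102×650 + 10.6×10⁻⁶×102×825 = 2.057 mm.
The rigid supports impose zero overall length change; the single axial force P common to all segments must satisfy P Σ Lᵢ/(AᵢEᵢ) = δ_free.
Σ Lᵢ/(AᵢEᵢ) = 360/(1550×111×10³) + 650/(2150×210×10³) + 825/(2025×32×10³) = 1.626×10⁻⁵ mm/N.
P = 2.057 / 1.626×10⁻⁵ = 126500 N = 126.5 kN, tensile.
σ_{concrete} = P / A = 126500 / 2025 = 62.46 MPa.

σ ≈ 62.5 MPa (tensile)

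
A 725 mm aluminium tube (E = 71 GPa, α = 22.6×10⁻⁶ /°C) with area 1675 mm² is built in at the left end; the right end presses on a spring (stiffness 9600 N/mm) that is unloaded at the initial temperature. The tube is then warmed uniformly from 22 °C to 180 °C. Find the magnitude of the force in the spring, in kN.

If the spring were absent the tube would lengthen by αΔT L = 22.6×10⁻⁶ × 158 × 725 = 2.589 mm.
With a force P in the spring, the elastic change of the tube is PL/(AE) and that of the spring is P/k; compatibility requires their sum to equal δ_free.
P [ L/(AE) + 1/k ] = δ_free → P [ 725/(1675×71×10³) + 1/(9600) ] = 2.589.
P = 2.589 / 0.0001103 = 23480 N.

P ≈ 23.5 kN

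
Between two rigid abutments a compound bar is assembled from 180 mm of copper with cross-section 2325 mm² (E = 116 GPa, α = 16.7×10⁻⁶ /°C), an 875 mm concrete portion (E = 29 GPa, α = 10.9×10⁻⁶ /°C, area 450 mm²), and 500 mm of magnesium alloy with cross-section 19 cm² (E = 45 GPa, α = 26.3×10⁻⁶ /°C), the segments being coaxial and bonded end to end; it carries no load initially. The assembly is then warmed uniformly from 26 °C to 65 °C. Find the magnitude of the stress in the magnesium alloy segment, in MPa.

Free thermal expansion of the whole bar: Σ αᵢΔT Lᵢ = 16.7×10⁻⁶×39×180 + 10.9×10⁻⁶×39×875 + 26.3×10⁻⁶×39×500 = 1.002 mm.
The rigid supports impose zero overall length change; the single axial force P common to all segments must satisfy P Σ Lᵢ/(AᵢEᵢ) = δ_free.
Σ Lᵢ/(AᵢEᵢ) = 180/(2325×116×10³) + 875/(450×29×10³) + 500/(1900×45×10³) = 7.357×10⁻⁵ mm/N.
So P = 1.002 / 7.357×10⁻⁵ = 13.62 kN, compressive.
σ_{magnesium alloy} = P / A = 13620 / 1900 = 7.169 MPa.

σ ≈ 7.17 MPa (compressive)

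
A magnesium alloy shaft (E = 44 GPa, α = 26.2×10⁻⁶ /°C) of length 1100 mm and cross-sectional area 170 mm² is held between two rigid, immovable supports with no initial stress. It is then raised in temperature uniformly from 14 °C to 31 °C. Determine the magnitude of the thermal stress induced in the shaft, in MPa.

The supports are rigid, so the total axial strain is zero. The restrained thermal strain is ε = αΔT = 26.2×10⁻⁶ × 17 = 445.4×10⁻⁶.
The stress required to suppress this strain is σ = Eε = 44×10³ × 445.4×10⁻⁶ = 19.6 MPa, compressive since the shaft is trying to expand.

σ ≈ 19.6 MPa (compressive)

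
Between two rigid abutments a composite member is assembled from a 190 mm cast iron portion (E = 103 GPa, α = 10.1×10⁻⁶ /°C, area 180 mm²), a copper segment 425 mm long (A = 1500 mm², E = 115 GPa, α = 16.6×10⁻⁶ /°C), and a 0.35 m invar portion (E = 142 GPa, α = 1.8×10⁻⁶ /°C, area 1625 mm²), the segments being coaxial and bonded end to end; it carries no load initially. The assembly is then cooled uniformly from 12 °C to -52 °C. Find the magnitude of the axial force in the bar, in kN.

P ≈ 43.2 kN (tensile)

With the walls removed the bar would change length by δ_free = Σ αᵢΔT Lᵢ = 10.1×10⁻⁶×64×190 + 16.6×10⁻⁶×64×425 + 1.8×10⁻⁶×64×350 = 0.6147 mm.
The walls prevent any net length change, so an axial force P (same in every segment) develops. Compatibility: P · Σ Lᵢ/(AᵢEᵢ) = δ_free.
Σ Lᵢ/(AᵢEᵢ) = 190/(180×103×10³) + 425/(1500×115×10³) + 350/(1625×142×10³) = 1.423×10⁻⁵ mm/N.
P = 0.6147 / 1.423×10⁻⁵ = 43200 N = 43.2 kN, tensile.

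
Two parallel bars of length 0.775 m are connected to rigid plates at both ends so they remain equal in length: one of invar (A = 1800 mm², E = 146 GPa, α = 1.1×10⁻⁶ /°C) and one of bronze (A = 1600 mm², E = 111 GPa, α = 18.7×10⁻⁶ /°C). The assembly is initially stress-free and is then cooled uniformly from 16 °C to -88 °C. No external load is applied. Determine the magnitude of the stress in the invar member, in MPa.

The bronze has the larger α, so on cooling it would change length more than the invar if both were free. The rigid plates force a common final length, so the bronze is put into tension and the invar into compression, with equal and opposite forces P (no external load).
Equating the net (thermal + elastic) strains gives |α₁ − α₂|·ΔT = P·[1/(A₁E₁) + 1/(A₂E₂)].
|α₁ − α₂|·ΔT = 17.6×10⁻⁶ × 104 = 0.00183.
1/(A₁E₁) + 1/(A₂E₂) = 1/(1800×146×10³) + 1/(1600×111×10³) = 9.436×10⁻⁹ N⁻¹.
P = 0.00183 / 9.436×10⁻⁹ = 194000 N = 194 kN.
σ_{invar} = P/A₁ = 194000/1800 = 107.8 MPa, compressive.

σ ≈ 108 MPa (compressive)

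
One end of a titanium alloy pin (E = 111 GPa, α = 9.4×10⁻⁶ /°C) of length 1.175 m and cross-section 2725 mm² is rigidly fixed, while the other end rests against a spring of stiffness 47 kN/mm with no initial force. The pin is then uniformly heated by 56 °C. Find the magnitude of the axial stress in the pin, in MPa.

σ ≈ 9.02 MPa (compressive)

If the spring were absent the pin would lengthen by αΔT L = 9.4×10⁻⁶ × 56 × 1175 = 0.6185 mm.
Let P be the compressive force at the spring. The pin shortens elastically by PL/(AE) and the spring compresses by P/k; together these equal δ_free.
So P = δ_free / [L/(AE) + 1/k] = 0.6185 / [ 1175/(2725×111×10³) + 1/(47×10³) ].
P = 0.6185 / 2.516×10⁻⁵ = 24580 N.
σ = P/A = 24580/2725 = 9.021 MPa.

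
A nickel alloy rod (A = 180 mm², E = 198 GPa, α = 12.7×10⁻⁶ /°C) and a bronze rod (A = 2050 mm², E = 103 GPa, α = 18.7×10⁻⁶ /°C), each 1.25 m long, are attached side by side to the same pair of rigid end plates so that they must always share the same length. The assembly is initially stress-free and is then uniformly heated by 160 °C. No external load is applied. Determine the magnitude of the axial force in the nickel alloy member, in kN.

Both members must finish at the same length. With the larger α, the bronze tends to over-expand; the plates restrain it, putting the bronze in compression and the nickel alloy in tension. With no external load the two internal forces are equal and opposite, magnitude P.
Compatibility of the two members (thermal + elastic change equal): (α₁ − α₂)ΔT = P·[1/(A₁E₁) + 1/(A₂E₂)].
|α₁ − α₂|·ΔT = 6×10⁻⁶ × 160 = 0.00096.
1/(A₁E₁) + 1/(A₂E₂) = 1/(180×198×10³) + 1/(2050×103×10³) = 3.279×10⁻⁸ N⁻¹.
P = 0.00096 / 3.279×10⁻⁸ = 29270 N = 29.27 kN.

P ≈ 29.3 kN (tensile in the nickel alloy)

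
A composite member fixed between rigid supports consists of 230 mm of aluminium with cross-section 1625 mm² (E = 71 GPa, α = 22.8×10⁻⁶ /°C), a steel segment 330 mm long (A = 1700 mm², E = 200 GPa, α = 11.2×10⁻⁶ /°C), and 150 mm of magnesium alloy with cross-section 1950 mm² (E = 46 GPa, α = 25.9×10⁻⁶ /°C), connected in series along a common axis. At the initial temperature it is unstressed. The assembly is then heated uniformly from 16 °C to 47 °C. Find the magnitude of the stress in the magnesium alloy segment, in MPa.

σ ≈ 44 MPa (compressive)

If the supports were absent, the total length change would be Σ αᵢΔT Lᵢ = 22.8×10⁻⁶×31×230 + 11.2×10⁻⁶×31×330 + 25.9×10⁻⁶×31×150 = 0.3976 mm.
Since the ends are fixed, an axial force P builds up, equal in every segment, with P · Σ Lᵢ/(AᵢEᵢ) = δ_free.
Σ Lᵢ/(AᵢEᵢ) = 230/(1625×71×10³) + 330/(1700×200×10³) + 150/(1950×46×10³) = 4.636×10⁻⁶ mm/N.
Hence P = δ_free / Σ(L/AE) = 0.3976/4.636×10⁻⁶ = 85.75 kN (compressive).
σ_{magnesium alloy} = P / A = 85750 / 1950 = 43.98 MPa.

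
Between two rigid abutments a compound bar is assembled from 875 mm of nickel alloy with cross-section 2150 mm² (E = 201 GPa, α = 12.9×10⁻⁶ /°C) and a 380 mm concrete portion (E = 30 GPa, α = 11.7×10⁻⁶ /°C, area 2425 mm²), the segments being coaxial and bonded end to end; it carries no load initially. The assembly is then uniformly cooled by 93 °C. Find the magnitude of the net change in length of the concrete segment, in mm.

If the supports were absent, the total length change would be Σ αᵢΔT Lᵢ = 12.9×10⁻⁶×93×875 + 11.7×10⁻⁶×93×380 = 1.463 mm.
The walls prevent any net length change, so an axial force P (same in every segment) develops. Compatibility: P · Σ Lᵢ/(AᵢEᵢ) = δ_free.
Σ Lᵢ/(AᵢEᵢ) = 875/(2150×201×10³) + 380/(2425×30×10³) = 7.248×10⁻⁶ mm/N.
So P = 1.463 / 7.248×10⁻⁶ = 201.9 kN, tensile.
For the concrete segment, free thermal change = 11.7×10⁻⁶×93×380 = 0.4135 mm and elastic change from P = 201900×380/(2425×30×10³) = 1.054 mm; these oppose, so the net change is 0.641 mm (segment lengthens).

|ΔL| ≈ 0.641 mm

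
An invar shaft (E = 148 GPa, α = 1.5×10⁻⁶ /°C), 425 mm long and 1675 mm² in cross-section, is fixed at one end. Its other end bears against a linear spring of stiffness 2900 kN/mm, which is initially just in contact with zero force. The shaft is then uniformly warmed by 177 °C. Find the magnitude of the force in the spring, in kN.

P ≈ 54.8 kN

Free thermal expansion: δ_free = αΔT L = 1.5×10⁻⁶ × 177 × 425 = 0.1128 mm.
Let P be the compressive force at the spring. The shaft shortens elastically by PL/(AE) and the spring compresses by P/k; together these equal δ_free.
P [ L/(AE) + 1/k ] = δ_free → P [ 425/(1675×148×10³) + 1/(2900×10³) ] = 0.1128.
P = 0.1128 / 2.059×10⁻⁶ = 54800 N.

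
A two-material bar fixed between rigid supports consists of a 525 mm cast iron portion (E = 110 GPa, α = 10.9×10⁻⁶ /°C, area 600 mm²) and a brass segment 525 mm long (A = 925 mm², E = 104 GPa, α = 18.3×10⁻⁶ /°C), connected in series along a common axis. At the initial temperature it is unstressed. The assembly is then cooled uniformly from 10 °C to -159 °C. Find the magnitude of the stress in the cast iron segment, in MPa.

σ ≈ 322 MPa (tensile)

Free thermal contraction of the whole bar: Σ αᵢΔT Lᵢ = 10.9×10⁻⁶×169×525 + 18.3×10⁻⁶×169×525 = 2.591 mm.
The rigid supports impose zero overall length change; the single axial force P common to all segments must satisfy P Σ Lᵢ/(AᵢEᵢ) = δ_free.
The series flexibility is Σ Lᵢ/(AᵢEᵢ) = 525/(600×110×10³) + 525/(925×104×10³) = 1.341×10⁻⁵ mm/N.
P = 2.591 / 1.341×10⁻⁵ = 193200 N = 193.2 kN, tensile.
σ_{cast iron} = P / A = 193200 / 600 = 321.9 MPa.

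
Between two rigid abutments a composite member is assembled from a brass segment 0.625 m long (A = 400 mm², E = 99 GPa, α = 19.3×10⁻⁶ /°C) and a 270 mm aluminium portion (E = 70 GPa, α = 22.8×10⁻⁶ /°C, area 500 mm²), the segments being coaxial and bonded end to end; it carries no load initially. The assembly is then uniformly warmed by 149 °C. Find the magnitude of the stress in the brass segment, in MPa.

σ ≈ 289 MPa (compressive)

If the supports were absent, the total length change would be Σ αᵢΔT Lᵢ = 19.3×10⁻⁶×149×625 + 22.8×10⁻⁶×149×270 = 2.715 mm.
The walls prevent any net length change, so an axial force P (same in every segment) develops. Compatibility: P · Σ Lᵢ/(AᵢEᵢ) = δ_free.
Σ Lᵢ/(AᵢEᵢ) = 625/(400×99×10³) + 270/(500×70×10³) = 2.35×10⁻⁵ mm/N.
Hence P = δ_free / Σ(L/AE) = 2.715/2.35×10⁻⁵ = 115.5 kN (compressive).
σ_{brass} = P / A = 115500 / 400 = 288.8 MPa.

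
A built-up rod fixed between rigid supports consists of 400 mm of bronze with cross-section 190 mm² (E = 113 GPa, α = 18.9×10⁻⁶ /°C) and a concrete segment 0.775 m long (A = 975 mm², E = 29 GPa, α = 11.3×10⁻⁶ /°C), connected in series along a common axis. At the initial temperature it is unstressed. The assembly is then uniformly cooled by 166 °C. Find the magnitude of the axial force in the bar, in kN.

P ≈ 58.8 kN (tensile)

If the supports were absent, the total length change would be Σ αᵢΔT Lᵢ = 18.9×10⁻⁶×166×400 + 11.3×10⁻⁶×166×775 = 2.709 mm.
Since the ends are fixed, an axial force P builds up, equal in every segment, with P · Σ Lᵢ/(AᵢEᵢ) = δ_free.
The series flexibility is Σ Lᵢ/(AᵢEᵢ) = 400/(190×113×10³) + 775/(975×29×10³) = 4.604×10⁻⁵ mm/N.
So P = 2.709 / 4.604×10⁻⁵ = 58.83 kN, tensile.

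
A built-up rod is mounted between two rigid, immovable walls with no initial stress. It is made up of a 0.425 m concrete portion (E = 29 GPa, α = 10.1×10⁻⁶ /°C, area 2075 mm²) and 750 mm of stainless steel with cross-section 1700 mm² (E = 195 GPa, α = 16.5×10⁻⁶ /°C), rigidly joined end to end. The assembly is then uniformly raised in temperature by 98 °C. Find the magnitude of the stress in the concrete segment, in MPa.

If the supports were absent, the total length change would be Σ αᵢΔT Lᵢ = 10.1×10⁻⁶×98×425 + 16.5×10⁻⁶×98×750 = 1.633 mm.
Since the ends are fixed, an axial force P builds up, equal in every segment, with P · Σ Lᵢ/(AᵢEᵢ) = δ_free.
Σ Lᵢ/(AᵢEᵢ) = 425/(2075×29×10³) + 750/(1700×195×10³) = 9.325×10⁻⁶ mm/N.
Hence P = δ_free / Σ(L/AE) = 1.633/9.325×10⁻⁶ = 175.2 kN (compressive).
σ_{concrete} = P / A = 175200 / 2075 = 84.42 MPa.

σ ≈ 84.4 MPa (compressive)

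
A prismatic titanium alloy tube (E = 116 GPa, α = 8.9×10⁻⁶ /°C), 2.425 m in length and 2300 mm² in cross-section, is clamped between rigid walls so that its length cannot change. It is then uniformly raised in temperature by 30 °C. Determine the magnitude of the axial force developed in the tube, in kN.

Full restraint means ε = 0, so the stress is σ = EαΔT = 116×10³ × 8.9×10⁻⁶ × 30 = 30.97 MPa.
Then P = σA = 30.97 × 2300 mm² = 71.24 kN, compressive.

P ≈ 71.2 kN (compressive)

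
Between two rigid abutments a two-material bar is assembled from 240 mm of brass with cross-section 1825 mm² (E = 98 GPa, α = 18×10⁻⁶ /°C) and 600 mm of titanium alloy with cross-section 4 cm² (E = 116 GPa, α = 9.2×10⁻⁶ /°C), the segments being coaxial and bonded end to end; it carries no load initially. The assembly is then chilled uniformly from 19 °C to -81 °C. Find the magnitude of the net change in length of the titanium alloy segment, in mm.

|ΔL| ≈ 0.339 mm

Free thermal contraction of the whole bar: Σ αᵢΔT Lᵢ = 18×10⁻⁶×100×240 + 9.2×10⁻⁶×100×600 = 0.984 mm.
Since the ends are fixed, an axial force P builds up, equal in every segment, with P · Σ Lᵢ/(AᵢEᵢ) = δ_free.
Σ Lᵢ/(AᵢEᵢ) = 240/(1825×98×10³) + 600/(400×116×10³) = 1.427×10⁻⁵ mm/N.
Hence P = δ_free / Σ(L/AE) = 0.984/1.427×10⁻⁵ = 68.94 kN (tensile).
For the titanium alloy segment, free thermal change = 9.2×10⁻⁶×100×600 = 0.552 mm and elastic change from P = 68940×600/(400×116×10³) = 0.8915 mm; these oppose, so the net change is 0.339 mm (segment lengthens).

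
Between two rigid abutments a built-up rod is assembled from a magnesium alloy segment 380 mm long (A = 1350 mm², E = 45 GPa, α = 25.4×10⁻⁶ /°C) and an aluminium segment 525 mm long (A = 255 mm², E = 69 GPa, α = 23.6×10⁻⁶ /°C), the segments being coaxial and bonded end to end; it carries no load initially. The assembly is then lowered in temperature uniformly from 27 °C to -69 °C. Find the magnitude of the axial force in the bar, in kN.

P ≈ 58.6 kN (tensile)

If the supports were absent, the total length change would be Σ αᵢΔT Lᵢ = 25.4×10⁻⁶×96×380 + 23.6×10⁻⁶×96×525 = 2.116 mm.
Since the ends are fixed, an axial force P builds up, equal in every segment, with P · Σ Lᵢ/(AᵢEᵢ) = δ_free.
Σ Lᵢ/(AᵢEᵢ) = 380/(1350×45×10³) + 525/(255×69×10³) = 3.609×10⁻⁵ mm/N.
So P = 2.116 / 3.609×10⁻⁵ = 58.63 kN, tensile.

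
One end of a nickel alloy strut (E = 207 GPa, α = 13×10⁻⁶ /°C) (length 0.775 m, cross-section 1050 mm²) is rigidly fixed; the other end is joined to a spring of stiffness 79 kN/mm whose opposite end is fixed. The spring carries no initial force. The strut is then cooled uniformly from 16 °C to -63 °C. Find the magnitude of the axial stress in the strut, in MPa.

σ ≈ 46.7 MPa (tensile)

If the spring were absent the strut would shorten by αΔT L = 13×10⁻⁶ × 79 × 775 = 0.7959 mm.
Let P be the tensile force in the spring. The strut extends elastically by PL/(AE) and the spring stretches by P/k; together these equal δ_free.
P [ L/(AE) + 1/k ] = δ_free → P [ 775/(1050×207×10³) + 1/(79×10³) ] = 0.7959.
P = 0.7959 / 1.622×10⁻⁵ = 49060 N.
σ = P/A = 49060/1050 = 46.72 MPa.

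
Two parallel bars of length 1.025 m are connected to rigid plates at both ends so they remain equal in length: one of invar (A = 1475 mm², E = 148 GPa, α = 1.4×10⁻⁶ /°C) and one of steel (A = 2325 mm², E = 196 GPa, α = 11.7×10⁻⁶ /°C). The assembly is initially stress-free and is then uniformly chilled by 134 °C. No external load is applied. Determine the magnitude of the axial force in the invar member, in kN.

P ≈ 204 kN (compressive in the invar)

The steel has the larger α, so on cooling it would change length more than the invar if both were free. The rigid plates force a common final length, so the steel is put into tension and the invar into compression, with equal and opposite forces P (no external load).
Equating the net (thermal + elastic) strains gives |α₁ − α₂|·ΔT = P·[1/(A₁E₁) + 1/(A₂E₂)].
|α₁ − α₂|·ΔT = 10.3×10⁻⁶ × 134 = 0.00138.
1/(A₁E₁) + 1/(A₂E₂) = 1/(1475×148×10³) + 1/(2325×196×10³) = 6.775×10⁻⁹ N⁻¹.
So P = 0.00138 / 6.775×10⁻⁹ = 203.7 kN.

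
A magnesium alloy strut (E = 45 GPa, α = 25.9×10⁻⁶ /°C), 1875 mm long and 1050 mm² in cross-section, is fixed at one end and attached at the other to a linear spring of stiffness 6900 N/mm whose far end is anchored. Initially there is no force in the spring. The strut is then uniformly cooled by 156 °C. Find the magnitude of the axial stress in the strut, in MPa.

σ ≈ 39.1 MPa (tensile)

The unrestrained thermal change is αΔT L = 25.9×10⁻⁶ × 156 × 1875 = 7.576 mm.
Let P be the tensile force in the spring. The strut extends elastically by PL/(AE) and the spring stretches by P/k; together these equal δ_free.
P [ L/(AE) + 1/k ] = δ_free → P [ 1875/(1050×45×10³) + 1/(6900) ] = 7.576.
P = 7.576 / 0.0001846 = 41040 N.
σ = P/A = 41040/1050 = 39.08 MPa.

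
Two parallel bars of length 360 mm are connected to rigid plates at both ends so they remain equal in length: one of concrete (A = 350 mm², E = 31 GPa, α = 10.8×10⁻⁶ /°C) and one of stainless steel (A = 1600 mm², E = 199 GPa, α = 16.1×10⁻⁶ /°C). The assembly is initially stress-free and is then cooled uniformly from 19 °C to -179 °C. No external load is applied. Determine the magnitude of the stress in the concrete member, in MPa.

Equilibrium of a rigid end plate with no external load gives equal and opposite internal forces ±P in the two members. Since α_{stainless steel} > α_{concrete}, cooling drives the stainless steel into tension and the concrete into compression.
Setting the final lengths equal and cancelling L: (α₁ − α₂)ΔT = P/(A₁E₁) + P/(A₂E₂).
|α₁ − α₂|·ΔT = 5.3×10⁻⁶ × 198 = 0.001049.
1/(A₁E₁) + 1/(A₂E₂) = 1/(350×31×10³) + 1/(1600×199×10³) = 9.531×10⁻⁸ N⁻¹.
So P = 0.001049 / 9.531×10⁻⁸ = 11.01 kN.
σ_{concrete} = P/A₁ = 11010/350 = 31.46 MPa, compressive.

σ ≈ 31.5 MPa (compressive)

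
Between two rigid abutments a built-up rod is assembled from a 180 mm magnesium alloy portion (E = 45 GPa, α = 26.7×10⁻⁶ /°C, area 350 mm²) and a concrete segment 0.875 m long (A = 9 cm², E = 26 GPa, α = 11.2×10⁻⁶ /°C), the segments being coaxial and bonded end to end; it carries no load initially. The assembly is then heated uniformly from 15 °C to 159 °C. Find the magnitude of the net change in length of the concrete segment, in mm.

|ΔL| ≈ 0.2 mm

With the walls removed the bar would change length by δ_free = Σ αᵢΔT Lᵢ = 26.7×10⁻⁶×144×180 + 11.2×10⁻⁶×144×875 = 2.103 mm.
The rigid supports impose zero overall length change; the single axial force P common to all segments must satisfy P Σ Lᵢ/(AᵢEᵢ) = δ_free.
Σ Lᵢ/(AᵢEᵢ) = 180/(350×45×10³) + 875/(900×26×10³) = 4.882×10⁻⁵ mm/N.
P = 2.103 / 4.882×10⁻⁵ = 43080 N = 43.08 kN, compressive.
For the concrete segment, free thermal change = 11.2×10⁻⁶×144×875 = 1.411 mm and elastic change from P = 43080×875/(900×26×10³) = 1.611 mm; these oppose, so the net change is 0.2 mm (segment shortens).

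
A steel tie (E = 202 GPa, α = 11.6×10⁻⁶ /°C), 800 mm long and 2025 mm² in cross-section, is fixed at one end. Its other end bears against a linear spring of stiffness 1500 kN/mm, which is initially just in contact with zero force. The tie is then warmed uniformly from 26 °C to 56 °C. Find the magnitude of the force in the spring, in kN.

P ≈ 106 kN

Free thermal expansion: δ_free = αΔT L = 11.6×10⁻⁶ × 30 × 800 = 0.2784 mm.
With a force P in the spring, the elastic change of the tie is PL/(AE) and that of the spring is P/k; compatibility requires their sum to equal δ_free.
P [ L/(AE) + 1/k ] = δ_free → P [ 800/(2025×202×10³) + 1/(1500×10³) ] = 0.2784.
P = 0.2784 / 2.622×10⁻⁶ = 106200 N.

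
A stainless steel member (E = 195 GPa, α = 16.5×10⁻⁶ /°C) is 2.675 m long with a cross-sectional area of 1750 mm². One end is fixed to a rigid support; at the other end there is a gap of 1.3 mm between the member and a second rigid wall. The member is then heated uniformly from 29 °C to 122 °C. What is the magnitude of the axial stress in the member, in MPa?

If the wall were absent the member would grow by αΔT L = 16.5×10⁻⁶ × 93 × 2675 = 4.105 mm.
The gap closes (δ_free > 1.3 mm) and the wall then resists a further 4.105 − 1.3 = 2.805 mm of expansion.
So σ = E(δ_free − g)/L = 195×10³ × 2.805/2675 = 204.5 MPa.

σ ≈ 204 MPa (compressive)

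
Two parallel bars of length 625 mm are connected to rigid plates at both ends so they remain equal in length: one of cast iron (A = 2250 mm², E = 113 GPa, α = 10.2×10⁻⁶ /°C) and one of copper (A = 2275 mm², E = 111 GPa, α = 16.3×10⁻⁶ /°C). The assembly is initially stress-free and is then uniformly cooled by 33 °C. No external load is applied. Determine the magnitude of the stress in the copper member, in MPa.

σ ≈ 11.2 MPa (tensile)

Equilibrium of a rigid end plate with no external load gives equal and opposite internal forces ±P in the two members. Since α_{copper} > α_{cast iron}, cooling drives the copper into tension and the cast iron into compression.
Setting the final lengths equal and cancelling L: (α₁ − α₂)ΔT = P/(A₁E₁) + P/(A₂E₂).
|α₁ − α₂|·ΔT = 6.1×10⁻⁶ × 33 = 0.0002013.
1/(A₁E₁) + 1/(A₂E₂) = 1/(2250×113×10³) + 1/(2275×111×10³) = 7.893×10⁻⁹ N⁻¹.
So P = 0.0002013 / 7.893×10⁻⁹ = 25.5 kN.
σ_{copper} = P/A₂ = 25500/2275 = 11.21 MPa, tensile.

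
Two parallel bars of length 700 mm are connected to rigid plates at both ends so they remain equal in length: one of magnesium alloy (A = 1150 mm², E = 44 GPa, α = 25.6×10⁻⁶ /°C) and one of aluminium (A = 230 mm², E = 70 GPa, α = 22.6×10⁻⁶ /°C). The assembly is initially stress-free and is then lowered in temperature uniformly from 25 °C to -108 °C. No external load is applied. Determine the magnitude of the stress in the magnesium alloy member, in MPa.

σ ≈ 4.24 MPa (tensile)

The magnesium alloy has the larger α, so on cooling it would change length more than the aluminium if both were free. The rigid plates force a common final length, so the magnesium alloy is put into tension and the aluminium into compression, with equal and opposite forces P (no external load).
Compatibility of the two members (thermal + elastic change equal): (α₁ − α₂)ΔT = P·[1/(A₁E₁) + 1/(A₂E₂)].
|α₁ − α₂|·ΔT = 3×10⁻⁶ × 133 = 0.000399.
1/(A₁E₁) + 1/(A₂E₂) = 1/(1150×44×10³) + 1/(230×70×10³) = 8.187×10⁻⁸ N⁻¹.
So P = 0.000399 / 8.187×10⁻⁸ = 4.873 kN.
σ_{magnesium alloy} = P/A₁ = 4873/1150 = 4.238 MPa, tensile.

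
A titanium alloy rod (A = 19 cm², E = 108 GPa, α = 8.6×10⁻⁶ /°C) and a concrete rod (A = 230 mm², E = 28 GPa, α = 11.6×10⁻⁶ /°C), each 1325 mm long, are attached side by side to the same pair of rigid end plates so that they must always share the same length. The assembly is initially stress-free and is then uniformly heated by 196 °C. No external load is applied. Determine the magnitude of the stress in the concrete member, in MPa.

Equilibrium of a rigid end plate with no external load gives equal and opposite internal forces ±P in the two members. Since α_{concrete} > α_{titanium alloy}, heating drives the concrete into compression and the titanium alloy into tension.
Setting the final lengths equal and cancelling L: (α₁ − α₂)ΔT = P/(A₁E₁) + P/(A₂E₂).
|α₁ − α₂|·ΔT = 3×10⁻⁶ × 196 = 0.000588.
1/(A₁E₁) + 1/(A₂E₂) = 1/(1900×108×10³) + 1/(230×28×10³) = 1.602×10⁻⁷ N⁻¹.
So P = 0.000588 / 1.602×10⁻⁷ = 3.671 kN.
σ_{concrete} = P/A₂ = 3671/230 = 15.96 MPa, compressive.

σ ≈ 16 MPa (compressive)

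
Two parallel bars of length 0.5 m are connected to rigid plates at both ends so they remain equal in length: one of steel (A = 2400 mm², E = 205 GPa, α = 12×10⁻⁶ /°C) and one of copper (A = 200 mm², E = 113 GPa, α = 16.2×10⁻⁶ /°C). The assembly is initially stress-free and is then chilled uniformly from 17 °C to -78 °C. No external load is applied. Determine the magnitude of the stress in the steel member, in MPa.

Equilibrium of a rigid end plate with no external load gives equal and opposite internal forces ±P in the two members. Since α_{copper} > α_{steel}, cooling drives the copper into tension and the steel into compression.
Compatibility of the two members (thermal + elastic change equal): (α₁ − α₂)ΔT = P·[1/(A₁E₁) + 1/(A₂E₂)].
|α₁ − α₂|·ΔT = 4.2×10⁻⁶ × 95 = 0.000399.
1/(A₁E₁) + 1/(A₂E₂) = 1/(2400×205×10³) + 1/(200×113×10³) = 4.628×10⁻⁸ N⁻¹.
P = 0.000399 / 4.628×10⁻⁸ = 8621 N = 8.621 kN.
σ_{steel} = P/A₁ = 8621/2400 = 3.592 MPa, compressive.

σ ≈ 3.59 MPa (compressive)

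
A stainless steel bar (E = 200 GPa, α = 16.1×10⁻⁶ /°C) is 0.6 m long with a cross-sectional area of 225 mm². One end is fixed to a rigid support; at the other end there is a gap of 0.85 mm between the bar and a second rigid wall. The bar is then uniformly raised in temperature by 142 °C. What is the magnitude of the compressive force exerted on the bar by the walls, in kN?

P ≈ 39.1 kN

Unrestrained expansion: δ_free = αΔT L = 16.1×10⁻⁶ × 142 × 600 = 1.372 mm.
The gap closes (δ_free > 0.85 mm) and the wall then resists a further 1.372 − 0.85 = 0.5217 mm of expansion.
So σ = E(δ_free − g)/L = 200×10³ × 0.5217/600 = 173.9 MPa.
P = σA = 173.9 × 225 = 39.13 kN.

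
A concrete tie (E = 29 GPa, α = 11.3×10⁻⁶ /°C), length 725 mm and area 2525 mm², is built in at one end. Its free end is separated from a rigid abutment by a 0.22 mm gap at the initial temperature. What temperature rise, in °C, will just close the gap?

ΔT ≈ 26.9 °C

The gap closes when αΔT L = 0.22 mm, since the tie is still unstressed at that instant.
So ΔT = g/(αL) = 0.22/(11.3×10⁻⁶ × 725) = 26.85 °C.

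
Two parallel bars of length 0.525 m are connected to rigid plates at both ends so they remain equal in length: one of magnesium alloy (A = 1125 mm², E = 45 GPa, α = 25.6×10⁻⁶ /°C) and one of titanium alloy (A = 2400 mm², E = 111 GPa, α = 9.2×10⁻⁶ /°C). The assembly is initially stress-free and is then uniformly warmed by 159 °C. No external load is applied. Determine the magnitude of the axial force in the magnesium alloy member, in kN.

P ≈ 111 kN (compressive in the magnesium alloy)

Equilibrium of a rigid end plate with no external load gives equal and opposite internal forces ±P in the two members. Since α_{magnesium alloy} > α_{titanium alloy}, heating drives the magnesium alloy into compression and the titanium alloy into tension.
Equating the net (thermal + elastic) strains gives |α₁ − α₂|·ΔT = P·[1/(A₁E₁) + 1/(A₂E₂)].
|α₁ − α₂|·ΔT = 16.4×10⁻⁶ × 159 = 0.002608.
1/(A₁E₁) + 1/(A₂E₂) = 1/(1125×45×10³) + 1/(2400×111×10³) = 2.351×10⁻⁸ N⁻¹.
P = 0.002608 / 2.351×10⁻⁸ = 110900 N = 110.9 kN.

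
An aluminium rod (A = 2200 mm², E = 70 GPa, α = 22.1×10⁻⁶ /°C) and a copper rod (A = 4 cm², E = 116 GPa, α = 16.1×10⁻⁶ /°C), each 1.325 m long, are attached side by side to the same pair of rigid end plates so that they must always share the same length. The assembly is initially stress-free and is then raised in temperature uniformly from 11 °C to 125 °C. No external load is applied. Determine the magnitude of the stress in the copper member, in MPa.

σ ≈ 61 MPa (tensile)

The aluminium has the larger α, so on heating it would change length more than the copper if both were free. The rigid plates force a common final length, so the aluminium is put into compression and the copper into tension, with equal and opposite forces P (no external load).
Equating the net (thermal + elastic) strains gives |α₁ − α₂|·ΔT = P·[1/(A₁E₁) + 1/(A₂E₂)].
|α₁ − α₂|·ΔT = 6×10⁻⁶ × 114 = 0.000684.
1/(A₁E₁) + 1/(A₂E₂) = 1/(2200×70×10³) + 1/(400×116×10³) = 2.805×10⁻⁸ N⁻¹.
P = 0.000684 / 2.805×10⁻⁸ = 24390 N = 24.39 kN.
σ_{copper} = P/A₂ = 24390/400 = 60.97 MPa, tensile.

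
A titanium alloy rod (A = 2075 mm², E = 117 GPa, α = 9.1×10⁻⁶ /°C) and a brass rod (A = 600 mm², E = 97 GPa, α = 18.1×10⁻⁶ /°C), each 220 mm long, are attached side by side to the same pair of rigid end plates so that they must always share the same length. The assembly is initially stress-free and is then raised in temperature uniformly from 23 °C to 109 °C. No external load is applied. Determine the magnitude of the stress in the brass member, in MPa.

Both members must finish at the same length. With the larger α, the brass tends to over-expand; the plates restrain it, putting the brass in compression and the titanium alloy in tension. With no external load the two internal forces are equal and opposite, magnitude P.
Compatibility of the two members (thermal + elastic change equal): (α₁ − α₂)ΔT = P·[1/(A₁E₁) + 1/(A₂E₂)].
|α₁ − α₂|·ΔT = 9×10⁻⁶ × 86 = 0.000774.
1/(A₁E₁) + 1/(A₂E₂) = 1/(2075×117×10³) + 1/(600×97×10³) = 2.13×10⁻⁸ N⁻¹.
So P = 0.000774 / 2.13×10⁻⁸ = 36.34 kN.
σ_{brass} = P/A₂ = 36340/600 = 60.56 MPa, compressive.

σ ≈ 60.6 MPa (compressive)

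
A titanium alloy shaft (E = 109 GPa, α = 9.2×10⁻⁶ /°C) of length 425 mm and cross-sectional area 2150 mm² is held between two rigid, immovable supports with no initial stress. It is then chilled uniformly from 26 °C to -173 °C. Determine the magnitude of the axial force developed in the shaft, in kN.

P ≈ 429 kN (tensile)

Full restraint means ε = 0, so the stress is σ = EαΔT = 109×10³ × 9.2×10⁻⁶ × 199 = 199.6 MPa.
P = AEαΔT = 2150 × 109×10³ × 9.2×10⁻⁶ × 199 = 429 kN (tensile).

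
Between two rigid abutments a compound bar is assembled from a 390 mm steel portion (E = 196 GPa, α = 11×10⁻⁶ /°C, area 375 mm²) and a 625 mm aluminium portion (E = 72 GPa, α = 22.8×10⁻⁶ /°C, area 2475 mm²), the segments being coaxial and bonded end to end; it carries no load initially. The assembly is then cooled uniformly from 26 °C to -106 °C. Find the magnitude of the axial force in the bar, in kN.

P ≈ 278 kN (tensile)

Free thermal contraction of the whole bar: Σ αᵢΔT Lᵢ = 11×10⁻⁶×132×390 + 22.8×10⁻⁶×132×625 = 2.447 mm.
The walls prevent any net length change, so an axial force P (same in every segment) develops. Compatibility: P · Σ Lᵢ/(AᵢEᵢ) = δ_free.
The series flexibility is Σ Lᵢ/(AᵢEᵢ) = 390/(375×196×10³) + 625/(2475×72×10³) = 8.813×10⁻⁶ mm/N.
So P = 2.447 / 8.813×10⁻⁶ = 277.7 kN, tensile.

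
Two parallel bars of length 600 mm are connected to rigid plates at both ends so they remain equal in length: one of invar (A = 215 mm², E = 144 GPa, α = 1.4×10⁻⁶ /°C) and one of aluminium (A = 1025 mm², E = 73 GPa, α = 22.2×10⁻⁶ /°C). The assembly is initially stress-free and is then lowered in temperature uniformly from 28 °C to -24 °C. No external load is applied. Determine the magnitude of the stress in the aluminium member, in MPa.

σ ≈ 23.1 MPa (tensile)

Equilibrium of a rigid end plate with no external load gives equal and opposite internal forces ±P in the two members. Since α_{aluminium} > α_{invar}, cooling drives the aluminium into tension and the invar into compression.
Compatibility of the two members (thermal + elastic change equal): (α₁ − α₂)ΔT = P·[1/(A₁E₁) + 1/(A₂E₂)].
|α₁ − α₂|·ΔT = 20.8×10⁻⁶ × 52 = 0.001082.
1/(A₁E₁) + 1/(A₂E₂) = 1/(215×144×10³) + 1/(1025×73×10³) = 4.566×10⁻⁸ N⁻¹.
So P = 0.001082 / 4.566×10⁻⁸ = 23.69 kN.
σ_{aluminium} = P/A₂ = 23690/1025 = 23.11 MPa, tensile.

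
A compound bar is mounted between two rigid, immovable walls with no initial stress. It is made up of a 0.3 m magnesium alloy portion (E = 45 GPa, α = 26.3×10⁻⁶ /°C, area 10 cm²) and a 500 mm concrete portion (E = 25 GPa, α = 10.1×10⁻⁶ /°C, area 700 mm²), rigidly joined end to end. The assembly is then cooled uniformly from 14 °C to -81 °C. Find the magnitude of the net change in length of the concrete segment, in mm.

|ΔL| ≈ 0.517 mm

Free thermal contraction of the whole bar: Σ αᵢΔT Lᵢ = 26.3×10⁻⁶×95×300 + 10.1×10⁻⁶×95×500 = 1.229 mm.
Since the ends are fixed, an axial force P builds up, equal in every segment, with P · Σ Lᵢ/(AᵢEᵢ) = δ_free.
The series flexibility is Σ Lᵢ/(AᵢEᵢ) = 300/(1000×45×10³) + 500/(700×25×10³) = 3.524×10⁻⁵ mm/N.
So P = 1.229 / 3.524×10⁻⁵ = 34.89 kN, tensile.
For the concrete segment, free thermal change = 10.1×10⁻⁶×95×500 = 0.4797 mm and elastic change from P = 34890×500/(700×25×10³) = 0.9967 mm; these oppose, so the net change is 0.517 mm (segment lengthens).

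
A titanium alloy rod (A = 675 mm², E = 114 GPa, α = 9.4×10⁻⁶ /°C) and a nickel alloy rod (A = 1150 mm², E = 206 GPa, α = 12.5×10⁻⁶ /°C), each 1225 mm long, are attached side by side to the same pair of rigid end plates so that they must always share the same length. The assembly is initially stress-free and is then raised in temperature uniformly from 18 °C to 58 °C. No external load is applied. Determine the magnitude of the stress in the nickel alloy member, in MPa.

The nickel alloy has the larger α, so on heating it would change length more than the titanium alloy if both were free. The rigid plates force a common final length, so the nickel alloy is put into compression and the titanium alloy into tension, with equal and opposite forces P (no external load).
Compatibility of the two members (thermal + elastic change equal): (α₁ − α₂)ΔT = P·[1/(A₁E₁) + 1/(A₂E₂)].
|α₁ − α₂|·ΔT = 3.1×10⁻⁶ × 40 = 0.000124.
1/(A₁E₁) + 1/(A₂E₂) = 1/(675×114×10³) + 1/(1150×206×10³) = 1.722×10⁻⁸ N⁻¹.
P = 0.000124 / 1.722×10⁻⁸ = 7202 N = 7.202 kN.
σ_{nickel alloy} = P/A₂ = 7202/1150 = 6.263 MPa, compressive.

σ ≈ 6.26 MPa (compressive)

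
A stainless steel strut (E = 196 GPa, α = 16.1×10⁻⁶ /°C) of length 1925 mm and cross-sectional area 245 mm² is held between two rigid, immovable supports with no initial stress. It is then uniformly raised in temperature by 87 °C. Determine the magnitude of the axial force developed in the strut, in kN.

Full restraint means ε = 0, so the stress is σ = EαΔT = 196×10³ × 16.1×10⁻⁶ × 87 = 274.5 MPa.
Axial force P = σA = 274.5 × 245 = 67260 N = 67.26 kN, compressive.

P ≈ 67.3 kN (compressive)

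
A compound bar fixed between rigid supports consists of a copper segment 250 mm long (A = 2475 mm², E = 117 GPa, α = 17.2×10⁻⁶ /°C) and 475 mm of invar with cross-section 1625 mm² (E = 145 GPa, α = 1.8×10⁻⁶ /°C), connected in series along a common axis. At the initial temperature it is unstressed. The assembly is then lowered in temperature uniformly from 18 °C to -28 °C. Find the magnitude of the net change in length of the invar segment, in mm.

With the walls removed the bar would change length by δ_free = Σ αᵢΔT Lᵢ = 17.2×10⁻⁶×46×250 + 1.8×10⁻⁶×46×475 = 0.2371 mm.
The rigid supports impose zero overall length change; the single axial force P common to all segments must satisfy P Σ Lᵢ/(AᵢEᵢ) = δ_free.
Σ Lᵢ/(AᵢEᵢ) = 250/(2475×117×10³) + 475/(1625×145×10³) = 2.879×10⁻⁶ mm/N.
Hence P = δ_free / Σ(L/AE) = 0.2371/2.879×10⁻⁶ = 82.36 kN (tensile).
For the invar segment, free thermal change = 1.8×10⁻⁶×46×475 = 0.03933 mm and elastic change from P = 82360×475/(1625×145×10³) = 0.166 mm; these oppose, so the net change is 0.127 mm (segment lengthens).

|ΔL| ≈ 0.127 mm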